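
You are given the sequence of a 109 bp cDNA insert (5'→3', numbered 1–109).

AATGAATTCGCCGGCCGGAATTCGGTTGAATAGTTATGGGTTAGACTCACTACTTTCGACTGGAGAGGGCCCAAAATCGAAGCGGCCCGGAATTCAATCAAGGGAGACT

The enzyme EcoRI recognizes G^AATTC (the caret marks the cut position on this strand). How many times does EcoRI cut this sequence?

GAATTC occurs starting at positions 4, 18, 90.
EcoRI cuts at 3 sites.

3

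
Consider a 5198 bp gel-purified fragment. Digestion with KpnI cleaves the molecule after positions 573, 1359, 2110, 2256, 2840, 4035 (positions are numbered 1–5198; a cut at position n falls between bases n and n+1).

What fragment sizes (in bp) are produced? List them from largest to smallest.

Linear molecule, 6 cuts → 7 fragments:
  573 − 0 = 573 bp
  1359 − 573 = 786 bp
  2110 − 1359 = 751 bp
  2256 − 2110 = 146 bp
  2840 − 2256 = 584 bp
  4035 − 2840 = 1195 bp
  5198 − 4035 = 1163 bp
Sorted largest to smallest: 1195, 1163, 786, 751, 584, 573, 146 bp.

1195, 1163, 786, 751, 584, 573, 146 bp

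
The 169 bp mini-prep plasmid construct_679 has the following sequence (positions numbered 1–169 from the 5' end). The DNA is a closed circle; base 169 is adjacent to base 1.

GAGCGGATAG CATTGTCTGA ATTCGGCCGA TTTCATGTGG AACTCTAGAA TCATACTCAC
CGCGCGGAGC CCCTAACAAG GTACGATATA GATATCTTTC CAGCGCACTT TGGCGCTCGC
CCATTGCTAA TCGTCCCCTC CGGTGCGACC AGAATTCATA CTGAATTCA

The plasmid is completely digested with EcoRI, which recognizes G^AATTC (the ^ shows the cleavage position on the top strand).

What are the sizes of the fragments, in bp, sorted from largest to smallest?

EcoRI sites (GAATTC) start at positions 19, 152, 163.
EcoRI cuts after the first base of each site, so after positions 19, 152, 163.
Circular molecule, 3 cuts → 3 fragments:
  20–152 → 133 bp
  153–163 → 11 bp
  164–169 then 1–19 → 6 + 19 = 25 bp
Sorted largest to smallest: 133, 25, 11 bp.

133, 25, 11 bp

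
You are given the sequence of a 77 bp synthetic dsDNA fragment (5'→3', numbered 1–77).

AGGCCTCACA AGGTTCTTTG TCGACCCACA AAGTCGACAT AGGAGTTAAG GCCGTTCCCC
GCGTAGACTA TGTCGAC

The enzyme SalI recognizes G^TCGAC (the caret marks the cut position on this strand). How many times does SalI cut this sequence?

GTCGAC occurs starting at positions 20, 33, 72.
SalI cuts at 3 sites.

3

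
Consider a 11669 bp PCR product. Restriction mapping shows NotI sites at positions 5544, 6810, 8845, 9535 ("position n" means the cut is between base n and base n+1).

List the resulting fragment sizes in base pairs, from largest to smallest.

Linear molecule, 4 cuts → 5 fragments:
  5544 − 0 = 5544 bp
  6810 − 5544 = 1266 bp
  8845 − 6810 = 2035 bp
  9535 − 8845 = 690 bp
  11669 − 9535 = 2134 bp
Sorted largest to smallest: 5544, 2134, 2035, 1266, 690 bp.

5544, 2134, 2035, 1266, 690 bp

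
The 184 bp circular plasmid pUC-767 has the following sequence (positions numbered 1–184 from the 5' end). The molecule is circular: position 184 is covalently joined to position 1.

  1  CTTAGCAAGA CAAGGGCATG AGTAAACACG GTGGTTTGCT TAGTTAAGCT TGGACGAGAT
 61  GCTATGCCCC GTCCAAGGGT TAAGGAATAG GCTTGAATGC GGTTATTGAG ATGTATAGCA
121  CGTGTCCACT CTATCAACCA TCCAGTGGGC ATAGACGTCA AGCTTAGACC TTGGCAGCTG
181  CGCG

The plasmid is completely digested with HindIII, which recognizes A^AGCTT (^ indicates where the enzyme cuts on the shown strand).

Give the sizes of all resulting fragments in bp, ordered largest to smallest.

114, 70 bp

HindIII sites (AAGCTT) start at positions 46, 160.
HindIII cuts after the first base of each site, so after positions 46, 160.
Circular molecule, 2 cuts → 2 fragments:
  47–160 → 114 bp
  161–184 then 1–46 → 24 + 46 = 70 bp
Sorted largest to smallest: 114, 70 bp.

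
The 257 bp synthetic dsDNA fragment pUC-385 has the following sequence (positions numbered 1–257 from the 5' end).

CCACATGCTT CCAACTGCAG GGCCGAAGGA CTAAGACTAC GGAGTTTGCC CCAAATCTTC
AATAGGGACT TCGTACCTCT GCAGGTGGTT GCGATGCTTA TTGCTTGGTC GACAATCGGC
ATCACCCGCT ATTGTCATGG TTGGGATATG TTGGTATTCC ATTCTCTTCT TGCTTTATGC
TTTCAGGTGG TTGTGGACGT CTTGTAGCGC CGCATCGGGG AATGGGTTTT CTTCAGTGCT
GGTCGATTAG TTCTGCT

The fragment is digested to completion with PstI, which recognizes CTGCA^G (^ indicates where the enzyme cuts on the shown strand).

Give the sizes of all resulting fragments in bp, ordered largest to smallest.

174, 64, 19 bp

PstI sites (CTGCAG) start at positions 15, 79.
PstI cuts after base 5 of each site (before the last base), so after positions 19, 83.
Linear molecule, 2 cuts → 3 fragments:
  1–19 → 19 bp
  20–83 → 64 bp
  84–257 → 174 bp
Sorted largest to smallest: 174, 64, 19 bp.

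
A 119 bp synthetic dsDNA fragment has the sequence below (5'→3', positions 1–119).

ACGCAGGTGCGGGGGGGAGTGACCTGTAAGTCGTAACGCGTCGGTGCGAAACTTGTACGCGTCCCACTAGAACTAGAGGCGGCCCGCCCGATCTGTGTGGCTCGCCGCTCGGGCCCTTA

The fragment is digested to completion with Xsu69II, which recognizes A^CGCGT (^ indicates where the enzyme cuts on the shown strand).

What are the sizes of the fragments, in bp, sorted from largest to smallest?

62, 36, 21 bp

Xsu69II sites (ACGCGT) start at positions 36, 57.
Xsu69II cuts after the first base of each site, so after positions 36, 57.
Linear molecule, 2 cuts → 3 fragments:
  1–36 → 36 bp
  37–57 → 21 bp
  58–119 → 62 bp
Sorted largest to smallest: 62, 36, 21 bp.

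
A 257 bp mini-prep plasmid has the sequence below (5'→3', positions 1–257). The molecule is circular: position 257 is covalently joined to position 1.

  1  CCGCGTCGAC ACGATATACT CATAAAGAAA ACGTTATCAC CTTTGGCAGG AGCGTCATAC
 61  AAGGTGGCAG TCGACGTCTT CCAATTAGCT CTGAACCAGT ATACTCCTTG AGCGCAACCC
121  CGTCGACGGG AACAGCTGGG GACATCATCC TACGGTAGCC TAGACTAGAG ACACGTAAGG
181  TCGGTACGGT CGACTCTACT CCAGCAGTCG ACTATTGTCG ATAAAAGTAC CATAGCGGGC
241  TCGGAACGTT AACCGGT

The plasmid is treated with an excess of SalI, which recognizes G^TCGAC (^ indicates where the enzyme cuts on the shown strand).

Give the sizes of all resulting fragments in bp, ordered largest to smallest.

67, 65, 55, 52, 18 bp

SalI sites (GTCGAC) start at positions 5, 70, 122, 189, 207.
SalI cuts after the first base of each site, so after positions 5, 70, 122, 189, 207.
Circular molecule, 5 cuts → 5 fragments:
  6–70 → 65 bp
  71–122 → 52 bp
  123–189 → 67 bp
  190–207 → 18 bp
  208–257 then 1–5 → 50 + 5 = 55 bp
Sorted largest to smallest: 67, 65, 55, 52, 18 bp.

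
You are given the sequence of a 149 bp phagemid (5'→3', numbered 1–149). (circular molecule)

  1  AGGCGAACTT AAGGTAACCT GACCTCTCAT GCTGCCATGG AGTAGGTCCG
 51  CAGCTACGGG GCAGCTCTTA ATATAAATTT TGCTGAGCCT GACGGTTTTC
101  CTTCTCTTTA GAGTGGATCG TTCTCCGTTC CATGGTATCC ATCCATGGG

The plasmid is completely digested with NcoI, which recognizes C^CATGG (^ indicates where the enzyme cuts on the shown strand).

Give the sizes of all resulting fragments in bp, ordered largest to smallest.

95, 41, 13 bp

NcoI sites (CCATGG) start at positions 35, 130, 143.
NcoI cuts after the first base of each site, so after positions 35, 130, 143.
Circular molecule, 3 cuts → 3 fragments:
  36–130 → 95 bp
  131–143 → 13 bp
  144–149 then 1–35 → 6 + 35 = 41 bp
Sorted largest to smallest: 95, 41, 13 bp.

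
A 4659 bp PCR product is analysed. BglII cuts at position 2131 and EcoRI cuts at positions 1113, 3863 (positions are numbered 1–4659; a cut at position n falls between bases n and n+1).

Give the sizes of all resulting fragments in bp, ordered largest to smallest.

1732, 1113, 1018, 796 bp

Combined cut positions (sorted): 1113, 2131, 3863.
Linear molecule, 3 cuts → 4 fragments:
  1113 − 0 = 1113 bp
  2131 − 1113 = 1018 bp
  3863 − 2131 = 1732 bp
  4659 − 3863 = 796 bp
Sorted largest to smallest: 1732, 1113, 1018, 796 bp.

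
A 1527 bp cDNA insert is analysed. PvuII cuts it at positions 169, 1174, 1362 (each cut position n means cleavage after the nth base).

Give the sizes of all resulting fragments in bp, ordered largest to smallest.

1005, 188, 169, 165 bp

Linear molecule, 3 cuts → 4 fragments:
  169 − 0 = 169 bp
  1174 − 169 = 1005 bp
  1362 − 1174 = 188 bp
  1527 − 1362 = 165 bp
Sorted largest to smallest: 1005, 188, 169, 165 bp.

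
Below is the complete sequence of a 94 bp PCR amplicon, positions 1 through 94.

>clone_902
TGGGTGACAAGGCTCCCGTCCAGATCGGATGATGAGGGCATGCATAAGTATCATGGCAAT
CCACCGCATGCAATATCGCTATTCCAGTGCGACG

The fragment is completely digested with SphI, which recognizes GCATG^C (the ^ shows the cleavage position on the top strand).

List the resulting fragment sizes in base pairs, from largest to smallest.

42, 28, 24 bp

SphI sites (GCATGC) start at positions 38, 66.
SphI cuts after base 5 of each site (before the last base), so after positions 42, 70.
Linear molecule, 2 cuts → 3 fragments:
  1–42 → 42 bp
  43–70 → 28 bp
  71–94 → 24 bp
Sorted largest to smallest: 42, 28, 24 bp.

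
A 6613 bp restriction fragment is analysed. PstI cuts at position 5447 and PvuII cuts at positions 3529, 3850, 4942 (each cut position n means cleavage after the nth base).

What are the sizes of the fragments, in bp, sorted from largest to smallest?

Combined cut positions (sorted): 3529, 3850, 4942, 5447.
Linear molecule, 4 cuts → 5 fragments:
  3529 − 0 = 3529 bp
  3850 − 3529 = 321 bp
  4942 − 3850 = 1092 bp
  5447 − 4942 = 505 bp
  6613 − 5447 = 1166 bp
Sorted largest to smallest: 3529, 1166, 1092, 505, 321 bp.

3529, 1166, 1092, 505, 321 bp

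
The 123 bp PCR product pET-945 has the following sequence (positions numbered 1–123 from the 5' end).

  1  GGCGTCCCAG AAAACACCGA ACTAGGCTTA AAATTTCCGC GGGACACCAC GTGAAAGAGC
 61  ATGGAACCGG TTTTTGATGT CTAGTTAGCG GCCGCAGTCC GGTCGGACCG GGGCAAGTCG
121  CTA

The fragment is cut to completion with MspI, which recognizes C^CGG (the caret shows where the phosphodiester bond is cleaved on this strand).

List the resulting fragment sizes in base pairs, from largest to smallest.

MspI sites (CCGG) start at positions 67, 99, 108.
MspI cuts after the first base of each site, so after positions 67, 99, 108.
Linear molecule, 3 cuts → 4 fragments:
  1–67 → 67 bp
  68–99 → 32 bp
  100–108 → 9 bp
  109–123 → 15 bp
Sorted largest to smallest: 67, 32, 15, 9 bp.

67, 32, 15, 9 bp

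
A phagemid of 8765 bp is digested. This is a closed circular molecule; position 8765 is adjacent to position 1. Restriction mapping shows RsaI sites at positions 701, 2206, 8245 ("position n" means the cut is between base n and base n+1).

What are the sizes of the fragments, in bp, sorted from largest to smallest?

Circular molecule, 3 cuts → 3 fragments:
  2206 − 701 = 1505 bp
  8245 − 2206 = 6039 bp
  wrap: 8765 − 8245 + 701 = 1221 bp
Sorted largest to smallest: 6039, 1505, 1221 bp.

6039, 1505, 1221 bp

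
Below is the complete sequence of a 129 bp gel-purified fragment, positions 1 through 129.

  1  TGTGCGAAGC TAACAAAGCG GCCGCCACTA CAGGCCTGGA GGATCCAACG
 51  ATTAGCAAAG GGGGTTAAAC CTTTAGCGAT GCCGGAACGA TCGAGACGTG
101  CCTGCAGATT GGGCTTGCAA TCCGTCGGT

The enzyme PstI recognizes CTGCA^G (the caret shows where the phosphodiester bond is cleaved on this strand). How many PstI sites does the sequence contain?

1

CTGCAG occurs starting at position 102.
PstI cuts at 1 site.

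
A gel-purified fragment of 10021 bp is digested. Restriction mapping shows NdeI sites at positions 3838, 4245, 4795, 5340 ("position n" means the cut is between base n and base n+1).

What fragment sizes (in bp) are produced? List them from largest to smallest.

Linear molecule, 4 cuts → 5 fragments:
  3838 − 0 = 3838 bp
  4245 − 3838 = 407 bp
  4795 − 4245 = 550 bp
  5340 − 4795 = 545 bp
  10021 − 5340 = 4681 bp
Sorted largest to smallest: 4681, 3838, 550, 545, 407 bp.

4681, 3838, 550, 545, 407 bp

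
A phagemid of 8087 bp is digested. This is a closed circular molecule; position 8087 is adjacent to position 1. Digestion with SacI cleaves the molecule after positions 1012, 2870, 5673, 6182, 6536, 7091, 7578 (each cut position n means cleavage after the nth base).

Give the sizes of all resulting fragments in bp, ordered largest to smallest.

2803, 1858, 1521, 555, 509, 487, 354 bp

Circular molecule, 7 cuts → 7 fragments:
  2870 − 1012 = 1858 bp
  5673 − 2870 = 2803 bp
  6182 − 5673 = 509 bp
  6536 − 6182 = 354 bp
  7091 − 6536 = 555 bp
  7578 − 7091 = 487 bp
  wrap: 8087 − 7578 + 1012 = 1521 bp
Sorted largest to smallest: 2803, 1858, 1521, 555, 509, 487, 354 bp.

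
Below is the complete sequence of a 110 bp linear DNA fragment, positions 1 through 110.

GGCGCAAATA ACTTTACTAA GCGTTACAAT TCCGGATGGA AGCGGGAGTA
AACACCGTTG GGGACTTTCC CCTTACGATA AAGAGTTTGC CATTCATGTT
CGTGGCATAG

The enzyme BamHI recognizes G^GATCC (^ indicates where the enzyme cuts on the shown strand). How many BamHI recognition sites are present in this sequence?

0

No occurrence of GGATCC is present in the sequence.
BamHI does not cut: 0 sites.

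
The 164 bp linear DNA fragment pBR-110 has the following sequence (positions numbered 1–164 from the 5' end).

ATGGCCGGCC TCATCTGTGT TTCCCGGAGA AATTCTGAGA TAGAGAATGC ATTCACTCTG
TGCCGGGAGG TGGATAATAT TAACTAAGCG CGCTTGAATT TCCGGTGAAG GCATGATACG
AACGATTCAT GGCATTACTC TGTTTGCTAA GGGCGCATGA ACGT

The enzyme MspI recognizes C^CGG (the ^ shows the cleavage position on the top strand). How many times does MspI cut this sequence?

4

CCGG occurs starting at positions 5, 24, 63, 102.
MspI cuts at 4 sites.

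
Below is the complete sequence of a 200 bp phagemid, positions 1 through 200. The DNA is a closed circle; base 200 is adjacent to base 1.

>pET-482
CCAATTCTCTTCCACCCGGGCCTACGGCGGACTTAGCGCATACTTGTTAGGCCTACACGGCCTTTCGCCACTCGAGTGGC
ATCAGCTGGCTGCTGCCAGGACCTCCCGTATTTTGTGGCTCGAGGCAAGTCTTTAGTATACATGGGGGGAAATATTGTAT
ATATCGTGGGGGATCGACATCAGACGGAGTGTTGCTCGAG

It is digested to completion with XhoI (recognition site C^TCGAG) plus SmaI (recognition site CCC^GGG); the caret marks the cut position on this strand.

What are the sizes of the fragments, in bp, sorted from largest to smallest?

76, 54, 48, 22 bp

XhoI sites (CTCGAG) start at positions 71, 119, 195.
XhoI cuts after the first base of each site, so after positions 71, 119, 195.
The SmaI site (CCCGGG) starts at position 15.
SmaI cuts after base 3 of each site, so after position 17.
Combined cut positions: 17, 71, 119, 195.
Circular molecule, 4 cuts → 4 fragments:
  18–71 → 54 bp
  72–119 → 48 bp
  120–195 → 76 bp
  196–200 then 1–17 → 5 + 17 = 22 bp
Sorted largest to smallest: 76, 54, 48, 22 bp.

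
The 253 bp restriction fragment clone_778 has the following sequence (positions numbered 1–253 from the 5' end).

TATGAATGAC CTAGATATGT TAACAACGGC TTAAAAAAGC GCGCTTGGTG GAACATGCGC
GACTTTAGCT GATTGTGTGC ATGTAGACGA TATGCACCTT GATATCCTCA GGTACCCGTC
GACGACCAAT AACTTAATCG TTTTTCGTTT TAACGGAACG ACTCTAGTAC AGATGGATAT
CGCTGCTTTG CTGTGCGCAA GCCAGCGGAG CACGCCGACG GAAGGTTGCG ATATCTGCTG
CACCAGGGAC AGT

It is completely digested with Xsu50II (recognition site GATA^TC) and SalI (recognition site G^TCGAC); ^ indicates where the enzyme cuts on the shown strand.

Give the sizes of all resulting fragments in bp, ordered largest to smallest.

Xsu50II sites (GATATC) start at positions 101, 176, 230.
Xsu50II cuts after base 4 of each site, so after positions 104, 179, 233.
The SalI site (GTCGAC) starts at position 118.
SalI cuts after the first base of each site, so after position 118.
Combined cut positions: 104, 118, 179, 233.
Linear molecule, 4 cuts → 5 fragments:
  1–104 → 104 bp
  105–118 → 14 bp
  119–179 → 61 bp
  180–233 → 54 bp
  234–253 → 20 bp
Sorted largest to smallest: 104, 61, 54, 20, 14 bp.

104, 61, 54, 20, 14 bp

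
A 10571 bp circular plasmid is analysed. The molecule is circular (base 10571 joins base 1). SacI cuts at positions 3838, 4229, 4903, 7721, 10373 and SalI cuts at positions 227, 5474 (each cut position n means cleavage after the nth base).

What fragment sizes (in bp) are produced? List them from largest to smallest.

3611, 2652, 2247, 674, 571, 425, 391 bp

Combined cut positions (sorted): 227, 3838, 4229, 4903, 5474, 7721, 10373.
Circular molecule, 7 cuts → 7 fragments:
  3838 − 227 = 3611 bp
  4229 − 3838 = 391 bp
  4903 − 4229 = 674 bp
  5474 − 4903 = 571 bp
  7721 − 5474 = 2247 bp
  10373 − 7721 = 2652 bp
  wrap: 10571 − 10373 + 227 = 425 bp
Sorted largest to smallest: 3611, 2652, 2247, 674, 571, 425, 391 bp.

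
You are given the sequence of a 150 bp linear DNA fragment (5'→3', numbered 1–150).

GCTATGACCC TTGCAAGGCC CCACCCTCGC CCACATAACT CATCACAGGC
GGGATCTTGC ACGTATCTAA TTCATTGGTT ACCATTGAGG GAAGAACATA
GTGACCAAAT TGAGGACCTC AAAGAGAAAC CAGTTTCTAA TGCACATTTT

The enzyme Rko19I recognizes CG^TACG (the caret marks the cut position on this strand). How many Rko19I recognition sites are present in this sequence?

No occurrence of CGTACG is present in the sequence.
Rko19I does not cut: 0 sites.

0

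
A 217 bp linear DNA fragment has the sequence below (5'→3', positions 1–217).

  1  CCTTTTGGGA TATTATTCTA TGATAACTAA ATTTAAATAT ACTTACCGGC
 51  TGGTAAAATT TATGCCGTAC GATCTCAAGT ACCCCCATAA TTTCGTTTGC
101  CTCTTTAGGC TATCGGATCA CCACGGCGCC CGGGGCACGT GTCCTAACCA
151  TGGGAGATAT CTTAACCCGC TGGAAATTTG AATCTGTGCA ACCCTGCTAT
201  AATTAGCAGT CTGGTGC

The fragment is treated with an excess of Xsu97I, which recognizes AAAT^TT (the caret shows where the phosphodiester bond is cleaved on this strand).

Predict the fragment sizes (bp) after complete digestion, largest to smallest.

118, 40, 32, 27 bp

Xsu97I sites (AAATTT) start at positions 29, 56, 174.
Xsu97I cuts after base 4 of each site, so after positions 32, 59, 177.
Linear molecule, 3 cuts → 4 fragments:
  1–32 → 32 bp
  33–59 → 27 bp
  60–177 → 118 bp
  178–217 → 40 bp
Sorted largest to smallest: 118, 40, 32, 27 bp.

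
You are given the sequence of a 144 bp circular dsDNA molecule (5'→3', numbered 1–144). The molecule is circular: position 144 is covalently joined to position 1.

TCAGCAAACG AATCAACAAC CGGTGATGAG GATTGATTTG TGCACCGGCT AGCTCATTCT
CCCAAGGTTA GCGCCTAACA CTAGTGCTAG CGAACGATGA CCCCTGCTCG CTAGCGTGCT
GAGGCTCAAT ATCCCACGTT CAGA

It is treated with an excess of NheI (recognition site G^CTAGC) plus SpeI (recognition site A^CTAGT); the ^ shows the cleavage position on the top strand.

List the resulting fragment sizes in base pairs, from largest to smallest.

NheI sites (GCTAGC) start at positions 48, 86, 110.
NheI cuts after the first base of each site, so after positions 48, 86, 110.
The SpeI site (ACTAGT) starts at position 80.
SpeI cuts after the first base of each site, so after position 80.
Combined cut positions: 48, 80, 86, 110.
Circular molecule, 4 cuts → 4 fragments:
  49–80 → 32 bp
  81–86 → 6 bp
  87–110 → 24 bp
  111–144 then 1–48 → 34 + 48 = 82 bp
Sorted largest to smallest: 82, 32, 24, 6 bp.

82, 32, 24, 6 bp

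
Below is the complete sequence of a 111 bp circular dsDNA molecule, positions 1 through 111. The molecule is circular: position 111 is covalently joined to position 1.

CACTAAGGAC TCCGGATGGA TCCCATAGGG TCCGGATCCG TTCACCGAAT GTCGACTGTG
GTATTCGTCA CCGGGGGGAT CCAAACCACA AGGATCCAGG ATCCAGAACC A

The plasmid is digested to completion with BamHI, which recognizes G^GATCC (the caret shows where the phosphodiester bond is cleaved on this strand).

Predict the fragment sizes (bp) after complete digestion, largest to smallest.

BamHI sites (GGATCC) start at positions 18, 34, 77, 92, 99.
BamHI cuts after the first base of each site, so after positions 18, 34, 77, 92, 99.
Circular molecule, 5 cuts → 5 fragments:
  19–34 → 16 bp
  35–77 → 43 bp
  78–92 → 15 bp
  93–99 → 7 bp
  100–111 then 1–18 → 12 + 18 = 30 bp
Sorted largest to smallest: 43, 30, 16, 15, 7 bp.

43, 30, 16, 15, 7 bp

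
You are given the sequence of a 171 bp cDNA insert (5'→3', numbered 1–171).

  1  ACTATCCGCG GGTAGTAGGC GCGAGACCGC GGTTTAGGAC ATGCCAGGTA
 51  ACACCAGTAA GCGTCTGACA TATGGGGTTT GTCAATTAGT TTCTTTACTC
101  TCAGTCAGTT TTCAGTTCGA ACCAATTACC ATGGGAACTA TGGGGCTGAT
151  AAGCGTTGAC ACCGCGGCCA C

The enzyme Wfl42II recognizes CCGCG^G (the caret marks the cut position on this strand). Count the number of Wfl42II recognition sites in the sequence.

3

CCGCGG occurs starting at positions 6, 27, 162.
Wfl42II cuts at 3 sites.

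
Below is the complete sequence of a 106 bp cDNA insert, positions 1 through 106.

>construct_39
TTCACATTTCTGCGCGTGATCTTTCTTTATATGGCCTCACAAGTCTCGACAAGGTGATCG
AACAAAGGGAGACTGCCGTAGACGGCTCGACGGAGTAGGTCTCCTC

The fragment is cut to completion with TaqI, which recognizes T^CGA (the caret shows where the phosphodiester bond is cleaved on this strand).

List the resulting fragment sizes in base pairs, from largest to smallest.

46, 29, 19, 12 bp

TaqI sites (TCGA) start at positions 46, 58, 87.
TaqI cuts after the first base of each site, so after positions 46, 58, 87.
Linear molecule, 3 cuts → 4 fragments:
  1–46 → 46 bp
  47–58 → 12 bp
  59–87 → 29 bp
  88–106 → 19 bp
Sorted largest to smallest: 46, 29, 19, 12 bp.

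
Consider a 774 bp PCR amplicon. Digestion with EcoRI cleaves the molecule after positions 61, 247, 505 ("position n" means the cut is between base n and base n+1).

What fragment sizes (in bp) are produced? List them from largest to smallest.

269, 258, 186, 61 bp

Linear molecule, 3 cuts → 4 fragments:
  61 − 0 = 61 bp
  247 − 61 = 186 bp
  505 − 247 = 258 bp
  774 − 505 = 269 bp
Sorted largest to smallest: 269, 258, 186, 61 bp.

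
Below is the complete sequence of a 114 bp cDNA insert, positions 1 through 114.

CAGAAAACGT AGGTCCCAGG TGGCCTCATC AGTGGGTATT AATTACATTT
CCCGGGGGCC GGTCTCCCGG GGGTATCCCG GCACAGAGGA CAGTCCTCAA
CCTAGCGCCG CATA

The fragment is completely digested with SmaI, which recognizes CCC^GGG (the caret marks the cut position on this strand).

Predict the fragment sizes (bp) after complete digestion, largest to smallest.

53, 46, 15 bp

SmaI sites (CCCGGG) start at positions 51, 66.
SmaI cuts after base 3 of each site, so after positions 53, 68.
Linear molecule, 2 cuts → 3 fragments:
  1–53 → 53 bp
  54–68 → 15 bp
  69–114 → 46 bp
Sorted largest to smallest: 53, 46, 15 bp.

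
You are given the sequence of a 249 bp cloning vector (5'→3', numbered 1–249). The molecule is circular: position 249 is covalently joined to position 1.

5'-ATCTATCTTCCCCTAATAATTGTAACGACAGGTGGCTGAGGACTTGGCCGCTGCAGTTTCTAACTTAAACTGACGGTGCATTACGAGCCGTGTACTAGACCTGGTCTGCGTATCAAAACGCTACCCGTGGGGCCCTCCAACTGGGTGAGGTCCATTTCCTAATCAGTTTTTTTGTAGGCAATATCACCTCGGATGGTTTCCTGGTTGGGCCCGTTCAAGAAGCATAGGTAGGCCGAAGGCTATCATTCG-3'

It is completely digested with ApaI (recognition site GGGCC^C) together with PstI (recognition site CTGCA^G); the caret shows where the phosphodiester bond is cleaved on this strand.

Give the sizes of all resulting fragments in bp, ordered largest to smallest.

93, 79, 77 bp

ApaI sites (GGGCCC) start at positions 130, 207.
ApaI cuts after base 5 of each site (before the last base), so after positions 134, 211.
The PstI site (CTGCAG) starts at position 51.
PstI cuts after base 5 of each site (before the last base), so after position 55.
Combined cut positions: 55, 134, 211.
Circular molecule, 3 cuts → 3 fragments:
  56–134 → 79 bp
  135–211 → 77 bp
  212–249 then 1–55 → 38 + 55 = 93 bp
Sorted largest to smallest: 93, 79, 77 bp.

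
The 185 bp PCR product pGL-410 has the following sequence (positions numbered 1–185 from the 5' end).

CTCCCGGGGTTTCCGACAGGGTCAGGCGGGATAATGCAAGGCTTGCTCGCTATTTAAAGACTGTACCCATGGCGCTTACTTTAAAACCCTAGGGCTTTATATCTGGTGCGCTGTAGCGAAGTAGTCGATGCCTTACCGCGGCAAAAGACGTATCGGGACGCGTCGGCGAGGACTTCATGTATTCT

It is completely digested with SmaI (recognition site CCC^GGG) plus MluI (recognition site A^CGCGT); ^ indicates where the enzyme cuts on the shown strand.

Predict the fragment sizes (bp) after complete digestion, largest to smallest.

153, 27, 5 bp

The SmaI site (CCCGGG) starts at position 3.
SmaI cuts after base 3 of each site, so after position 5.
The MluI site (ACGCGT) starts at position 158.
MluI cuts after the first base of each site, so after position 158.
Combined cut positions: 5, 158.
Linear molecule, 2 cuts → 3 fragments:
  1–5 → 5 bp
  6–158 → 153 bp
  159–185 → 27 bp
Sorted largest to smallest: 153, 27, 5 bp.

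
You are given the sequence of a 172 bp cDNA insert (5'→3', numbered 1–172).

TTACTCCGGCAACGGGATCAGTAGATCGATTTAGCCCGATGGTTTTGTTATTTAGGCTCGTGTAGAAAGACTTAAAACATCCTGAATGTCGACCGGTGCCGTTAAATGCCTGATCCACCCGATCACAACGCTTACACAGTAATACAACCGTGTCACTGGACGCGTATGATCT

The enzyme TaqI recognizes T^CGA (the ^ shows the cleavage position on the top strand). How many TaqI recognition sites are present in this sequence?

TCGA occurs starting at positions 26, 89.
TaqI cuts at 2 sites.

2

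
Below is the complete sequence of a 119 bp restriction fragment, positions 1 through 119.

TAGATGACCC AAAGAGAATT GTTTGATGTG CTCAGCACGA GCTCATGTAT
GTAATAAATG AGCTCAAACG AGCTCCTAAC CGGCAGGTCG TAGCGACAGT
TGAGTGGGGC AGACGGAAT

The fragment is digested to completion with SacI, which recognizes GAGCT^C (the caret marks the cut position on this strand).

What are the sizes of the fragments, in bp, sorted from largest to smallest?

45, 43, 21, 10 bp

SacI sites (GAGCTC) start at positions 39, 60, 70.
SacI cuts after base 5 of each site (before the last base), so after positions 43, 64, 74.
Linear molecule, 3 cuts → 4 fragments:
  1–43 → 43 bp
  44–64 → 21 bp
  65–74 → 10 bp
  75–119 → 45 bp
Sorted largest to smallest: 45, 43, 21, 10 bp.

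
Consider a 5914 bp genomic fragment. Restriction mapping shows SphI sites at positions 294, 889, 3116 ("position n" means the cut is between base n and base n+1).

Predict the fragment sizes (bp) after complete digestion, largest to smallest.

Linear molecule, 3 cuts → 4 fragments:
  294 − 0 = 294 bp
  889 − 294 = 595 bp
  3116 − 889 = 2227 bp
  5914 − 3116 = 2798 bp
Sorted largest to smallest: 2798, 2227, 595, 294 bp.

2798, 2227, 595, 294 bp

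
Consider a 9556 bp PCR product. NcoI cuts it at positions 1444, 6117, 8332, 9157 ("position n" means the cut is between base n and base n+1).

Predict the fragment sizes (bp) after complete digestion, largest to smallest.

Linear molecule, 4 cuts → 5 fragments:
  1444 − 0 = 1444 bp
  6117 − 1444 = 4673 bp
  8332 − 6117 = 2215 bp
  9157 − 8332 = 825 bp
  9556 − 9157 = 399 bp
Sorted largest to smallest: 4673, 2215, 1444, 825, 399 bp.

4673, 2215, 1444, 825, 399 bp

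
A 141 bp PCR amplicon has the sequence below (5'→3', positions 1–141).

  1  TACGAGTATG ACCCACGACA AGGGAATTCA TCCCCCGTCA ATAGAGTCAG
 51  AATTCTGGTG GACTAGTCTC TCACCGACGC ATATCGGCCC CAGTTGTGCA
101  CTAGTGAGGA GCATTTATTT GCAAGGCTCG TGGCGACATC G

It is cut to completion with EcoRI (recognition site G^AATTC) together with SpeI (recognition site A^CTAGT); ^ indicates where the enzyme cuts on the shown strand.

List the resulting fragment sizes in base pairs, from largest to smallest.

41, 38, 26, 24, 12 bp

EcoRI sites (GAATTC) start at positions 24, 50.
EcoRI cuts after the first base of each site, so after positions 24, 50.
SpeI sites (ACTAGT) start at positions 62, 100.
SpeI cuts after the first base of each site, so after positions 62, 100.
Combined cut positions: 24, 50, 62, 100.
Linear molecule, 4 cuts → 5 fragments:
  1–24 → 24 bp
  25–50 → 26 bp
  51–62 → 12 bp
  63–100 → 38 bp
  101–141 → 41 bp
Sorted largest to smallest: 41, 38, 26, 24, 12 bp.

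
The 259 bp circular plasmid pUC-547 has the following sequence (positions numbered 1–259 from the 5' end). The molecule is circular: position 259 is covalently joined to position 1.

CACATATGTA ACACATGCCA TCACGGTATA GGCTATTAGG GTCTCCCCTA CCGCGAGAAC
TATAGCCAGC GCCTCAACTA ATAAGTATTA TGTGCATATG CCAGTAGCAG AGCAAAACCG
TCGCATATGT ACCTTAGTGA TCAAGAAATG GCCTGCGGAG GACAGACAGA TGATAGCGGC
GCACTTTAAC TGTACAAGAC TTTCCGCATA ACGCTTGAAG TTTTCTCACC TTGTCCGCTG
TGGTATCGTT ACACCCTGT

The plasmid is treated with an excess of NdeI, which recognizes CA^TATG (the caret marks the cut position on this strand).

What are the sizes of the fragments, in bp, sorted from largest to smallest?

NdeI sites (CATATG) start at positions 3, 95, 124.
NdeI cuts after base 2 of each site, so after positions 4, 96, 125.
Circular molecule, 3 cuts → 3 fragments:
  5–96 → 92 bp
  97–125 → 29 bp
  126–259 then 1–4 → 134 + 4 = 138 bp
Sorted largest to smallest: 138, 92, 29 bp.

138, 92, 29 bp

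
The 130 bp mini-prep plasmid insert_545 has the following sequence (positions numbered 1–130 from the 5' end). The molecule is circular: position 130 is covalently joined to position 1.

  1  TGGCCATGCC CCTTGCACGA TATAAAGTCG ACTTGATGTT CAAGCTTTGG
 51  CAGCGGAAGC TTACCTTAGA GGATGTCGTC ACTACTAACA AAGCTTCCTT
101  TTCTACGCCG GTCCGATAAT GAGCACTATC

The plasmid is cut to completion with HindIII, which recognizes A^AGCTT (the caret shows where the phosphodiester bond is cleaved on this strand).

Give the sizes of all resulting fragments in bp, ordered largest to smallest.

HindIII sites (AAGCTT) start at positions 42, 57, 91.
HindIII cuts after the first base of each site, so after positions 42, 57, 91.
Circular molecule, 3 cuts → 3 fragments:
  43–57 → 15 bp
  58–91 → 34 bp
  92–130 then 1–42 → 39 + 42 = 81 bp
Sorted largest to smallest: 81, 34, 15 bp.

81, 34, 15 bp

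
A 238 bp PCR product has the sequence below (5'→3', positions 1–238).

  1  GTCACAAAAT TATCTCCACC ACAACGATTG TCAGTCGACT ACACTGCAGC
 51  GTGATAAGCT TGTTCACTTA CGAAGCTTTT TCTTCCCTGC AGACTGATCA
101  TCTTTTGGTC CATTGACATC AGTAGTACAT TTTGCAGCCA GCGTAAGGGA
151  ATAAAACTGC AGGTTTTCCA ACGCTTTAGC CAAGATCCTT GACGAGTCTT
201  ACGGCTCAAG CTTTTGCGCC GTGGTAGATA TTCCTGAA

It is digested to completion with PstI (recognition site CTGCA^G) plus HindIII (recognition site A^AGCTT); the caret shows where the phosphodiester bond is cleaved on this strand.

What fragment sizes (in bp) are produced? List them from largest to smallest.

PstI sites (CTGCAG) start at positions 44, 87, 157.
PstI cuts after base 5 of each site (before the last base), so after positions 48, 91, 161.
HindIII sites (AAGCTT) start at positions 56, 73, 208.
HindIII cuts after the first base of each site, so after positions 56, 73, 208.
Combined cut positions: 48, 56, 73, 91, 161, 208.
Linear molecule, 6 cuts → 7 fragments:
  1–48 → 48 bp
  49–56 → 8 bp
  57–73 → 17 bp
  74–91 → 18 bp
  92–161 → 70 bp
  162–208 → 47 bp
  209–238 → 30 bp
Sorted largest to smallest: 70, 48, 47, 30, 18, 17, 8 bp.

70, 48, 47, 30, 18, 17, 8 bp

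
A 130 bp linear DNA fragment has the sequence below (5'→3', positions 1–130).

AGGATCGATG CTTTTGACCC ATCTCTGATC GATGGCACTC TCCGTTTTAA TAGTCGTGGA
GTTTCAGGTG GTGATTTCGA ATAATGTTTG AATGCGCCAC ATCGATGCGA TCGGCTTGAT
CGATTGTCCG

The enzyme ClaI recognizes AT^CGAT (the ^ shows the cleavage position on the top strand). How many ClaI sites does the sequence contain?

4

ATCGAT occurs starting at positions 4, 28, 101, 119.
ClaI cuts at 4 sites.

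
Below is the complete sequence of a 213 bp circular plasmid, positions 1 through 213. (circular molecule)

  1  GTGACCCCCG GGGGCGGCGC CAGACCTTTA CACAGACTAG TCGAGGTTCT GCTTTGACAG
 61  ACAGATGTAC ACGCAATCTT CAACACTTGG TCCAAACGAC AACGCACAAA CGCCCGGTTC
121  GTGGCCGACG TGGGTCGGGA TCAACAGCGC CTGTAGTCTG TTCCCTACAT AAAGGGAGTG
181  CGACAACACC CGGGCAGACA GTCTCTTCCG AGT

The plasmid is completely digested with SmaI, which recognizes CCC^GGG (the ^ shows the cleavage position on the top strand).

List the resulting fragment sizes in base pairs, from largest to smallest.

182, 31 bp

SmaI sites (CCCGGG) start at positions 7, 189.
SmaI cuts after base 3 of each site, so after positions 9, 191.
Circular molecule, 2 cuts → 2 fragments:
  10–191 → 182 bp
  192–213 then 1–9 → 22 + 9 = 31 bp
Sorted largest to smallest: 182, 31 bp.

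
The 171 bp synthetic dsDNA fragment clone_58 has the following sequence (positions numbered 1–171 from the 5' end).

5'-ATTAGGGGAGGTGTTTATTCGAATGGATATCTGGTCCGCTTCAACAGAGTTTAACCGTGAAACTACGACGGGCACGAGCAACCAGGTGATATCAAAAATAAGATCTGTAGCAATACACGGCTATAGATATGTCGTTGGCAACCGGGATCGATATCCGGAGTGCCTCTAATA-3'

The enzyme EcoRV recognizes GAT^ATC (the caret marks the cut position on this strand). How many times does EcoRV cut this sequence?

3

GATATC occurs starting at positions 26, 88, 150.
EcoRV cuts at 3 sites.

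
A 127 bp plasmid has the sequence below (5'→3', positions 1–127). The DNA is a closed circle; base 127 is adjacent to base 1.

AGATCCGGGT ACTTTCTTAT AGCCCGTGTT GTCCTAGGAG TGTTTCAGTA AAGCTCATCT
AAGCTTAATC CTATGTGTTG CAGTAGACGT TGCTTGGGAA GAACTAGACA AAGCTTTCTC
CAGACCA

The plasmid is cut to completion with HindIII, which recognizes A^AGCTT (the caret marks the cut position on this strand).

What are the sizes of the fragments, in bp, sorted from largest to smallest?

HindIII sites (AAGCTT) start at positions 61, 111.
HindIII cuts after the first base of each site, so after positions 61, 111.
Circular molecule, 2 cuts → 2 fragments:
  62–111 → 50 bp
  112–127 then 1–61 → 16 + 61 = 77 bp
Sorted largest to smallest: 77, 50 bp.

77, 50 bp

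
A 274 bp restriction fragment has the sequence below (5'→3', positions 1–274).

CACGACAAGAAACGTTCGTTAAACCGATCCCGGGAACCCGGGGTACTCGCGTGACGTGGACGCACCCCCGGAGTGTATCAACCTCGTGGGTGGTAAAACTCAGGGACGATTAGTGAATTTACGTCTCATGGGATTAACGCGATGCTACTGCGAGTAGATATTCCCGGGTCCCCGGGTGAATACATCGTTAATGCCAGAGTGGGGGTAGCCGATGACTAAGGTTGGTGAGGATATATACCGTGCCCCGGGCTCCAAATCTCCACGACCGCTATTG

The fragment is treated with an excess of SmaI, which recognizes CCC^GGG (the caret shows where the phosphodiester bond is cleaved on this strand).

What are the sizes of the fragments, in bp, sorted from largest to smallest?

126, 73, 31, 28, 8, 8 bp

SmaI sites (CCCGGG) start at positions 29, 37, 163, 171, 244.
SmaI cuts after base 3 of each site, so after positions 31, 39, 165, 173, 246.
Linear molecule, 5 cuts → 6 fragments:
  1–31 → 31 bp
  32–39 → 8 bp
  40–165 → 126 bp
  166–173 → 8 bp
  174–246 → 73 bp
  247–274 → 28 bp
Sorted largest to smallest: 126, 73, 31, 28, 8, 8 bp.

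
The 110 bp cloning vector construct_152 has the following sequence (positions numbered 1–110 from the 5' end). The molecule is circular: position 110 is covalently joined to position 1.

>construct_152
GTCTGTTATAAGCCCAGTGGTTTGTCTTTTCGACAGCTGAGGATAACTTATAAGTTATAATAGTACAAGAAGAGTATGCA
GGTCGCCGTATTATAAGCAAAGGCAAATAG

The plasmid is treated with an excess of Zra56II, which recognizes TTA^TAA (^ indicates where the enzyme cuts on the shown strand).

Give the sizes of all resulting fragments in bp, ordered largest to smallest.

Zra56II sites (TTATAA) start at positions 6, 48, 55, 91.
Zra56II cuts after base 3 of each site, so after positions 8, 50, 57, 93.
Circular molecule, 4 cuts → 4 fragments:
  9–50 → 42 bp
  51–57 → 7 bp
  58–93 → 36 bp
  94–110 then 1–8 → 17 + 8 = 25 bp
Sorted largest to smallest: 42, 36, 25, 7 bp.

42, 36, 25, 7 bp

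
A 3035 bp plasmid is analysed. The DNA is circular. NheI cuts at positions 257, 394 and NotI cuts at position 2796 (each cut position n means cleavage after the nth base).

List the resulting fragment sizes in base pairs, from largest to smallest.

2402, 496, 137 bp

Combined cut positions (sorted): 257, 394, 2796.
Circular molecule, 3 cuts → 3 fragments:
  394 − 257 = 137 bp
  2796 − 394 = 2402 bp
  wrap: 3035 − 2796 + 257 = 496 bp
Sorted largest to smallest: 2402, 496, 137 bp.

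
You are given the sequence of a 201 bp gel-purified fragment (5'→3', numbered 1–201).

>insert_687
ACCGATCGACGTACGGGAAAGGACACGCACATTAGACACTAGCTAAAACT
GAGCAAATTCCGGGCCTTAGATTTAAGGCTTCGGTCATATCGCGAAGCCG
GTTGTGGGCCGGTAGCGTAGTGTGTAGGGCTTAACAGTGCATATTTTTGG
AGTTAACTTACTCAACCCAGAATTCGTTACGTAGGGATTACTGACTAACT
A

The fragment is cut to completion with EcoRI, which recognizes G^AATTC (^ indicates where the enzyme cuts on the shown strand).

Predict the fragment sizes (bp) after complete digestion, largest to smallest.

The EcoRI site (GAATTC) starts at position 170.
EcoRI cuts after the first base of each site, so after position 170.
Linear molecule, 1 cut → 2 fragments:
  1–170 → 170 bp
  171–201 → 31 bp
Sorted largest to smallest: 170, 31 bp.

170, 31 bp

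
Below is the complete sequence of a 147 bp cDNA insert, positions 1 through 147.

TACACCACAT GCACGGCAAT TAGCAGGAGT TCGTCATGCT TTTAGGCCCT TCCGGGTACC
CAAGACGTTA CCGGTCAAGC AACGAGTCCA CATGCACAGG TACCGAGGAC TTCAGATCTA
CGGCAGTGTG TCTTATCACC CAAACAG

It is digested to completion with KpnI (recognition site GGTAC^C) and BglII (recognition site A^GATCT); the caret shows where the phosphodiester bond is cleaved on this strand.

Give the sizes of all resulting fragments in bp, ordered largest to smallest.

59, 44, 33, 11 bp

KpnI sites (GGTACC) start at positions 55, 99.
KpnI cuts after base 5 of each site (before the last base), so after positions 59, 103.
The BglII site (AGATCT) starts at position 114.
BglII cuts after the first base of each site, so after position 114.
Combined cut positions: 59, 103, 114.
Linear molecule, 3 cuts → 4 fragments:
  1–59 → 59 bp
  60–103 → 44 bp
  104–114 → 11 bp
  115–147 → 33 bp
Sorted largest to smallest: 59, 44, 33, 11 bp.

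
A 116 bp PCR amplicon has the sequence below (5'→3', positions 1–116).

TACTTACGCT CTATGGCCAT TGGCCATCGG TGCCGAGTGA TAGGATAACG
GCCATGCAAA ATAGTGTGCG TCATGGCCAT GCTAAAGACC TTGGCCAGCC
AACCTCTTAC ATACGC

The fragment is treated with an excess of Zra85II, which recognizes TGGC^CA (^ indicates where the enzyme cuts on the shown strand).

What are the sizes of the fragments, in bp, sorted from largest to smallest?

53, 21, 18, 17, 7 bp

Zra85II sites (TGGCCA) start at positions 14, 21, 74, 92.
Zra85II cuts after base 4 of each site, so after positions 17, 24, 77, 95.
Linear molecule, 4 cuts → 5 fragments:
  1–17 → 17 bp
  18–24 → 7 bp
  25–77 → 53 bp
  78–95 → 18 bp
  96–116 → 21 bp
Sorted largest to smallest: 53, 21, 18, 17, 7 bp.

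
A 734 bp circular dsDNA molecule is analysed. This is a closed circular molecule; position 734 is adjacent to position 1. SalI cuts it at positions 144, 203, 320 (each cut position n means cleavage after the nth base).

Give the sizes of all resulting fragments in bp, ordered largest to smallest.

558, 117, 59 bp

Circular molecule, 3 cuts → 3 fragments:
  203 − 144 = 59 bp
  320 − 203 = 117 bp
  wrap: 734 − 320 + 144 = 558 bp
Sorted largest to smallest: 558, 117, 59 bp.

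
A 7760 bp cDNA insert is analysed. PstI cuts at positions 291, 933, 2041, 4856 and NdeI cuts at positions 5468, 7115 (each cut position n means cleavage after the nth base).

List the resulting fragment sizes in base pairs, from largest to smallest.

2815, 1647, 1108, 645, 642, 612, 291 bp

Combined cut positions (sorted): 291, 933, 2041, 4856, 5468, 7115.
Linear molecule, 6 cuts → 7 fragments:
  291 − 0 = 291 bp
  933 − 291 = 642 bp
  2041 − 933 = 1108 bp
  4856 − 2041 = 2815 bp
  5468 − 4856 = 612 bp
  7115 − 5468 = 1647 bp
  7760 − 7115 = 645 bp
Sorted largest to smallest: 2815, 1647, 1108, 645, 642, 612, 291 bp.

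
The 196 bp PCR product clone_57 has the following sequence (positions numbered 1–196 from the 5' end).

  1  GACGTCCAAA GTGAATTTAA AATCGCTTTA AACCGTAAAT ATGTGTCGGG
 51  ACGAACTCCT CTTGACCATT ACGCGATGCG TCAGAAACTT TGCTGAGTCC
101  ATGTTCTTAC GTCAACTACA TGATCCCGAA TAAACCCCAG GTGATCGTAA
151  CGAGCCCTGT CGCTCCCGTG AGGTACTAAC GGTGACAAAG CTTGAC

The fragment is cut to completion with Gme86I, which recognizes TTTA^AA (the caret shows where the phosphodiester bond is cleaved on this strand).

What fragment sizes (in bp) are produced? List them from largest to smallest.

Gme86I sites (TTTAAA) start at positions 16, 27.
Gme86I cuts after base 4 of each site, so after positions 19, 30.
Linear molecule, 2 cuts → 3 fragments:
  1–19 → 19 bp
  20–30 → 11 bp
  31–196 → 166 bp
Sorted largest to smallest: 166, 19, 11 bp.

166, 19, 11 bp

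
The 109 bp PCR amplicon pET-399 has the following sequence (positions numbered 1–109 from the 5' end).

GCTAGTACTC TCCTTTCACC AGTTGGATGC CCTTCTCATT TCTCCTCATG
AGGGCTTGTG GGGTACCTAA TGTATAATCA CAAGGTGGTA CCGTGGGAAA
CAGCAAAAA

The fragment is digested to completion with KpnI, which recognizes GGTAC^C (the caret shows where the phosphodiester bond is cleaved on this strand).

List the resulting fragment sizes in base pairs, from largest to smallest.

KpnI sites (GGTACC) start at positions 62, 87.
KpnI cuts after base 5 of each site (before the last base), so after positions 66, 91.
Linear molecule, 2 cuts → 3 fragments:
  1–66 → 66 bp
  67–91 → 25 bp
  92–109 → 18 bp
Sorted largest to smallest: 66, 25, 18 bp.

66, 25, 18 bp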